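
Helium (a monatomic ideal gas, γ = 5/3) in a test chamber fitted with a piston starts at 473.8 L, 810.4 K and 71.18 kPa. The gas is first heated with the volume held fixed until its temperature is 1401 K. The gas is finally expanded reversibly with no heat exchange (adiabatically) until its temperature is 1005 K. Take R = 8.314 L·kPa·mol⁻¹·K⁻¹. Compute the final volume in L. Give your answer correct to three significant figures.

V₃ ≈ 780 L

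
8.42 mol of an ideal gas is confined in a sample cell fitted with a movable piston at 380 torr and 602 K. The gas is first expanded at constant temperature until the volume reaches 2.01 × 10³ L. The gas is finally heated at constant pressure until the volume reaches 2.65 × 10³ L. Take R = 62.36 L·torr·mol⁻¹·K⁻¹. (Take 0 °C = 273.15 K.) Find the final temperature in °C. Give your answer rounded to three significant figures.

From PV = nRT: V₁ = nRT₁/P₁ = 831.8 L.
T constant ⇒ Boyle's law P V = const: T₂ = T₁; P₂ = P₁·(V₁/V₂) = 157.3 torr.
Isobaric, so V/T is constant: P₃ = P₂; T₃ = T₂·(V₃/V₂) = 793.7 K.

T₃ ≈ 521 °C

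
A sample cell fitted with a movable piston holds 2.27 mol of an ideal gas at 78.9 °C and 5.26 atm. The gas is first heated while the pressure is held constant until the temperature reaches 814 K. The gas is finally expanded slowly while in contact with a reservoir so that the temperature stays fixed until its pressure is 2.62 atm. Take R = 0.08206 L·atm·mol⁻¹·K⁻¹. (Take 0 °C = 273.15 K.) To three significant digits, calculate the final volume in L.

Convert: T₁ = 352.0 K.
From PV = nRT: V₁ = nRT₁/P₁ = 12.47 L.
P constant ⇒ V ∝ T: P₂ = P₁; V₂ = V₁·(T₂/T₁) = 28.83 L.
T constant ⇒ Boyle's law P V = const: T₃ = T₂; V₃ = V₂·(P₂/P₃) = 57.87 L.

V₃ ≈ 57.9 L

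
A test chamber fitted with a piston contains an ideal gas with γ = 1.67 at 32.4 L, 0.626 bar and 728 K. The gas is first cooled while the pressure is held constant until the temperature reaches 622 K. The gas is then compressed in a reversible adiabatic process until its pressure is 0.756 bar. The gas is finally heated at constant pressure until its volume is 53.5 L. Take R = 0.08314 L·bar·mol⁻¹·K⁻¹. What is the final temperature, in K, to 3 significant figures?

T₄ ≈ 1.45e+03 K

Isobaric, so V/T is constant: P₂ = P₁; V₂ = V₁·(T₂/T₁) = 27.68 L.
Adiabatic (γ = 1.67), T V^(γ−1) and P V^γ constant: T₃ = T₂·(P₃/P₂)^((γ−1)/γ) = 670.9 K; V₃ = V₂·(P₂/P₃)^(1/γ) = 24.72 L.
Isobaric, so V/T is constant: P₄ = P₃; T₄ = T₃·(V₄/V₃) = 1452 K.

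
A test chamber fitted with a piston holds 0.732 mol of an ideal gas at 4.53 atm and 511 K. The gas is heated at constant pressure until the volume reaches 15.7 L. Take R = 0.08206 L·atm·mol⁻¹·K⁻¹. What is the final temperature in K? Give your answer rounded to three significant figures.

From PV = nRT: V₁ = nRT₁/P₁ = 6.776 L.
P constant ⇒ V ∝ T: P₂ = P₁; T₂ = T₁·(V₂/V₁) = 1184 K.

T₂ ≈ 1.18e+03 K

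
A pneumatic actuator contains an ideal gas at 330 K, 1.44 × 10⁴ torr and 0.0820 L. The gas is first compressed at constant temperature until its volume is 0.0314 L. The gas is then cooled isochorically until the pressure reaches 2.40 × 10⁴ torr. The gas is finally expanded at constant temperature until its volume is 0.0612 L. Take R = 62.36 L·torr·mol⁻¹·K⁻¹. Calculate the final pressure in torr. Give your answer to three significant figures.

Isothermal, so P V is constant: T₂ = T₁; P₂ = P₁·(V₁/V₂) = 3.761e+04 torr.
V constant ⇒ P ∝ T: V₃ = V₂; T₃ = T₂·(P₃/P₂) = 210.6 K.
Isothermal, so P V is constant: T₄ = T₃; P₄ = P₃·(V₃/V₄) = 1.231e+04 torr.

P₄ ≈ 1.23e+04 torr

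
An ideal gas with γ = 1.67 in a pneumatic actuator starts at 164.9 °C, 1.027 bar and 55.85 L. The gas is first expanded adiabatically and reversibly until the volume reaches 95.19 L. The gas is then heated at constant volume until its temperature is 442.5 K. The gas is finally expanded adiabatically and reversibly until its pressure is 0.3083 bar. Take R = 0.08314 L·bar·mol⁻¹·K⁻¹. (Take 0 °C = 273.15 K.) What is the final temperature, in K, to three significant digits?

T₄ ≈ 337 K

Convert: T₁ = 438.0 K.
Reversible adiabatic, γ = 1.67: T₂ = T₁·(V₁/V₂)^(γ−1) = 306.5 K; P₂ = P₁·(V₁/V₂)^γ = 0.4216 bar.
Isochoric, so P/T is constant: V₃ = V₂; P₃ = P₂·(T₃/T₂) = 0.6087 bar.
Adiabatic (γ = 1.67), T V^(γ−1) and P V^γ constant: T₄ = T₃·(P₄/P₃)^((γ−1)/γ) = 336.8 K; V₄ = V₃·(P₃/P₄)^(1/γ) = 143.1 L.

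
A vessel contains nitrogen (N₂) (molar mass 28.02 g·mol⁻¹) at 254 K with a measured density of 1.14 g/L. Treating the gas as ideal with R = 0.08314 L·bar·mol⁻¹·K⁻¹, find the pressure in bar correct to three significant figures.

P ≈ 0.859 bar

ρ = PM/(RT) ⇒ P = ρRT/M = (1.14 × 0.08314 × 254.0) / 28.02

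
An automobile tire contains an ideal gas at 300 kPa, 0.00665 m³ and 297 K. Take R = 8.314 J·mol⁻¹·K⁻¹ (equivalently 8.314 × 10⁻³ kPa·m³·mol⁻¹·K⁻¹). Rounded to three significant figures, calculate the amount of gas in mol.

PV = nRT ⇒ n = PV/(RT) = (300 × 0.00665) / (8.314 × 10⁻³ × 297)

n ≈ 0.808 mol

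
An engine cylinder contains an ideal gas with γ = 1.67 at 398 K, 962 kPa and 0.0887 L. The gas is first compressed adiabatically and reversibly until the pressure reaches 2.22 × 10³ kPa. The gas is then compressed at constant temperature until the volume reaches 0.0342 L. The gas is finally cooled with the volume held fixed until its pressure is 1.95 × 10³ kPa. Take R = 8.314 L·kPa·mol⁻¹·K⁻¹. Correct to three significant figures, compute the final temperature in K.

Reversible adiabatic, γ = 1.67: T₂ = T₁·(P₂/P₁)^((γ−1)/γ) = 556.7 K; V₂ = V₁·(P₁/P₂)^(1/γ) = 0.05376 L.
Isothermal, so P V is constant: T₃ = T₂; P₃ = P₂·(V₂/V₃) = 3490 kPa.
Isochoric, so P/T is constant: V₄ = V₃; T₄ = T₃·(P₄/P₃) = 311.1 K.

T₄ ≈ 311 K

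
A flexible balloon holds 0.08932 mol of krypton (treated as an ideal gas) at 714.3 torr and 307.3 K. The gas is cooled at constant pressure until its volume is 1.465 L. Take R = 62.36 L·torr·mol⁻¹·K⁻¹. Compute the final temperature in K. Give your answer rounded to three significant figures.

From PV = nRT: V₁ = nRT₁/P₁ = 2.396 L.
P constant ⇒ V ∝ T: P₂ = P₁; T₂ = T₁·(V₂/V₁) = 187.9 K.

T₂ ≈ 188 K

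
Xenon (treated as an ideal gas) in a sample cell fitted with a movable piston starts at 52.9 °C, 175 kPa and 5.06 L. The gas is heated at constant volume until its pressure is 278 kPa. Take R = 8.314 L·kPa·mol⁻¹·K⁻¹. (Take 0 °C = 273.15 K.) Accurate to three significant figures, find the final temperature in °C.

T₂ ≈ 245 °C

Convert: T₁ = 326.0 K.
Isochoric, so P/T is constant: V₂ = V₁; T₂ = T₁·(P₂/P₁) = 518.0 K.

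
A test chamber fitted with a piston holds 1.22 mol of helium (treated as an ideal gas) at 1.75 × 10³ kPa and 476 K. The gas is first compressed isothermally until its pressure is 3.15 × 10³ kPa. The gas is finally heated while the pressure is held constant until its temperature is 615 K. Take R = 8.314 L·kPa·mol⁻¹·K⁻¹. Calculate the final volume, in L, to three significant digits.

From PV = nRT: V₁ = nRT₁/P₁ = 2.759 L.
T constant ⇒ Boyle's law P V = const: T₂ = T₁; V₂ = V₁·(P₁/P₂) = 1.533 L.
P constant ⇒ V ∝ T: P₃ = P₂; V₃ = V₂·(T₃/T₂) = 1.980 L.

V₃ ≈ 1.98 L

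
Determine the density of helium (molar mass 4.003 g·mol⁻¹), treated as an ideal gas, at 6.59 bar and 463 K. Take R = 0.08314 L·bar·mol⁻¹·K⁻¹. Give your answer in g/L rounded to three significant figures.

ρ = PM/(RT) = (6.59 × 4.003) / (0.08314 × 463.0)

ρ ≈ 0.685 g/L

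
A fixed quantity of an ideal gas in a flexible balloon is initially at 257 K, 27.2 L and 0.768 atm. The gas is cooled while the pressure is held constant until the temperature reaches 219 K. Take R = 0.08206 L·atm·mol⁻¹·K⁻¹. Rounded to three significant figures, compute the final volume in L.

Isobaric, so V/T is constant: P₂ = P₁; V₂ = V₁·(T₂/T₁) = 23.18 L.

V₂ ≈ 23.2 L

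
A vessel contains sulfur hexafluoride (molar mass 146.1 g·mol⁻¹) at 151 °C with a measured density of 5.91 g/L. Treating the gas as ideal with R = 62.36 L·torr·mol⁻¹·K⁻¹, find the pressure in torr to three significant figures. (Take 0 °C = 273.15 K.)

P ≈ 1.07e+03 torr

ρ = PM/(RT) ⇒ P = ρRT/M = (5.91 × 62.36 × 424.1) / 146.1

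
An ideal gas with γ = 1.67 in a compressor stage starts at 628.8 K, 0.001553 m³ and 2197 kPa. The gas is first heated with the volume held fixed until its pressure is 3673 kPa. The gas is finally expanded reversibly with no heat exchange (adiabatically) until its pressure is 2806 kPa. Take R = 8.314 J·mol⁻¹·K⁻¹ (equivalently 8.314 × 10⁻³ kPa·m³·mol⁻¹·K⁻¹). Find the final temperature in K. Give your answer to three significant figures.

T₃ ≈ 944 K

Isochoric, so P/T is constant: V₂ = V₁; T₂ = T₁·(P₂/P₁) = 1051 K.
Reversible adiabatic, γ = 1.67: T₃ = T₂·(P₃/P₂)^((γ−1)/γ) = 943.6 K; V₃ = V₂·(P₂/P₃)^(1/γ) = 0.001825 m³.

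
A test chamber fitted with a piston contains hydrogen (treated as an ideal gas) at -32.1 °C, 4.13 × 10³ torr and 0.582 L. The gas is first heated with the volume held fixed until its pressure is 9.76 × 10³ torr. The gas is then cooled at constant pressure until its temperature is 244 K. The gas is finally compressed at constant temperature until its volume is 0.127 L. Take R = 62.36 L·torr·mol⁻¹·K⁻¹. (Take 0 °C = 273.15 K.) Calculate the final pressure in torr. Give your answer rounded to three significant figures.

P₄ ≈ 1.92e+04 torr

Convert: T₁ = 241.0 K.
V constant ⇒ P ∝ T: V₂ = V₁; T₂ = T₁·(P₂/P₁) = 569.6 K.
P constant ⇒ V ∝ T: P₃ = P₂; V₃ = V₂·(T₃/T₂) = 0.2493 L.
Isothermal, so P V is constant: T₄ = T₃; P₄ = P₃·(V₃/V₄) = 1.916e+04 torr.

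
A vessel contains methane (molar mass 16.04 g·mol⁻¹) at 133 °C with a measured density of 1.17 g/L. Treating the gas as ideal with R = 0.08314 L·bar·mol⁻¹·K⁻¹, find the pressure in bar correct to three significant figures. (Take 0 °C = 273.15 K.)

P ≈ 2.46 bar

ρ = PM/(RT) ⇒ P = ρRT/M = (1.17 × 0.08314 × 406.1) / 16.04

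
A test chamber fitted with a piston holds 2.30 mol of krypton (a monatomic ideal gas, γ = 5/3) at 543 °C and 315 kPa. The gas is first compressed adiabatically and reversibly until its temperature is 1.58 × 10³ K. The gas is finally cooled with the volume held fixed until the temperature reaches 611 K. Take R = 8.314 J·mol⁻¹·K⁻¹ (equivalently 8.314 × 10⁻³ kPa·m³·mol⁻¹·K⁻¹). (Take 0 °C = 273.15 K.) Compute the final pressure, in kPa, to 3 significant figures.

P₃ ≈ 635 kPa

Convert: T₁ = 816.1 K.
From PV = nRT: V₁ = nRT₁/P₁ = 0.04954 m³.
Adiabatic (γ = 5/3), T V^(γ−1) and P V^γ constant: P₂ = P₁·(T₂/T₁)^(γ/(γ−1)) = 1643 kPa; V₂ = V₁·(T₁/T₂)^(1/(γ−1)) = 0.01839 m³.
V constant ⇒ P ∝ T: V₃ = V₂; P₃ = P₂·(T₃/T₂) = 635.2 kPa.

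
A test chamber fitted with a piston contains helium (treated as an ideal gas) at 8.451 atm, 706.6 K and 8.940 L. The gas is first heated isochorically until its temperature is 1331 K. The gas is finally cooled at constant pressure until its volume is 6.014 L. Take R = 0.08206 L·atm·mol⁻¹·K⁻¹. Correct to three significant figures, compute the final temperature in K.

T₃ ≈ 895 K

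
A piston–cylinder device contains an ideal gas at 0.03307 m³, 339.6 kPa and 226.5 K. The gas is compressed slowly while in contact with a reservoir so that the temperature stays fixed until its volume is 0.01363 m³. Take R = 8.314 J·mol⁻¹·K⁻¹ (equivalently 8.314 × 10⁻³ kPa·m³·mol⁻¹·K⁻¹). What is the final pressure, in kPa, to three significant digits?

P₂ ≈ 824 kPa

Isothermal, so P V is constant: T₂ = T₁; P₂ = P₁·(V₁/V₂) = 824.0 kPa.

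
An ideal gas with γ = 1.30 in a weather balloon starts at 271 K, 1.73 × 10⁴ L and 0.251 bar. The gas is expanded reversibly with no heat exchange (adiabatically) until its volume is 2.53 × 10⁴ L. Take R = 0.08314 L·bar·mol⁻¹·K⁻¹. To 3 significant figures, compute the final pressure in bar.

Reversible adiabatic, γ = 1.30: T₂ = T₁·(V₁/V₂)^(γ−1) = 241.8 K; P₂ = P₁·(V₁/V₂)^γ = 0.1531 bar.

P₂ ≈ 0.153 bar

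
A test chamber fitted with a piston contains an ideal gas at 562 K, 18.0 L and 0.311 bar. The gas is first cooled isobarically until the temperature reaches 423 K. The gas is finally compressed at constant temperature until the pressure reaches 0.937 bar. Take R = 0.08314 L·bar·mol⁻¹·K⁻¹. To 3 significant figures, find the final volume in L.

Isobaric, so V/T is constant: P₂ = P₁; V₂ = V₁·(T₂/T₁) = 13.55 L.
T constant ⇒ Boyle's law P V = const: T₃ = T₂; V₃ = V₂·(P₂/P₃) = 4.497 L.

V₃ ≈ 4.50 L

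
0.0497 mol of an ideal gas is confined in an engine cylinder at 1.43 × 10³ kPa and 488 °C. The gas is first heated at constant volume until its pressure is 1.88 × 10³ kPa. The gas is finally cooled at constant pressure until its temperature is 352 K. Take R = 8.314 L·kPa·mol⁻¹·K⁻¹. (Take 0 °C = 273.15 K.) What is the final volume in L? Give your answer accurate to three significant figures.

V₃ ≈ 0.0774 L

Convert: T₁ = 761.1 K.
From PV = nRT: V₁ = nRT₁/P₁ = 0.2199 L.
Isochoric, so P/T is constant: V₂ = V₁; T₂ = T₁·(P₂/P₁) = 1001 K.
P constant ⇒ V ∝ T: P₃ = P₂; V₃ = V₂·(T₃/T₂) = 0.07737 L.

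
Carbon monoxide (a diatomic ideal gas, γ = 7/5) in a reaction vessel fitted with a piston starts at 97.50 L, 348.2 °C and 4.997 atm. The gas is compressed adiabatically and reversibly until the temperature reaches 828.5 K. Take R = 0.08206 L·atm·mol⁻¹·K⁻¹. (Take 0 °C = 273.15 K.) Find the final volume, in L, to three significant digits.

V₂ ≈ 47.5 L

Convert: T₁ = 621.3 K.
Reversible adiabatic, γ = 7/5: P₂ = P₁·(T₂/T₁)^(γ/(γ−1)) = 13.68 atm; V₂ = V₁·(T₁/T₂)^(1/(γ−1)) = 47.49 L.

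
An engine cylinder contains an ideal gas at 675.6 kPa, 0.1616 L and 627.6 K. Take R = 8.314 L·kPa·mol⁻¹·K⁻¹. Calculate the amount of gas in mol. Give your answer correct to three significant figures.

PV = nRT ⇒ n = PV/(RT) = (675.6 × 0.1616) / (8.314 × 627.6)

n ≈ 0.0209 mol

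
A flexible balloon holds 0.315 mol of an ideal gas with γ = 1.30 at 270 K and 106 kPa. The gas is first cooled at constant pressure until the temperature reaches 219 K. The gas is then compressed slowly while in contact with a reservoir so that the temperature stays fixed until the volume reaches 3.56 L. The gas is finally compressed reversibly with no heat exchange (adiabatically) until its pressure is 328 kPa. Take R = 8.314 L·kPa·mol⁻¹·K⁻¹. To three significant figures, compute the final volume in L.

From PV = nRT: V₁ = nRT₁/P₁ = 6.671 L.
Isobaric, so V/T is constant: P₂ = P₁; V₂ = V₁·(T₂/T₁) = 5.411 L.
T constant ⇒ Boyle's law P V = const: T₃ = T₂; P₃ = P₂·(V₂/V₃) = 161.1 kPa.
Reversible adiabatic, γ = 1.30: T₄ = T₃·(P₄/P₃)^((γ−1)/γ) = 258.0 K; V₄ = V₃·(P₃/P₄)^(1/γ) = 2.060 L.

V₄ ≈ 2.06 L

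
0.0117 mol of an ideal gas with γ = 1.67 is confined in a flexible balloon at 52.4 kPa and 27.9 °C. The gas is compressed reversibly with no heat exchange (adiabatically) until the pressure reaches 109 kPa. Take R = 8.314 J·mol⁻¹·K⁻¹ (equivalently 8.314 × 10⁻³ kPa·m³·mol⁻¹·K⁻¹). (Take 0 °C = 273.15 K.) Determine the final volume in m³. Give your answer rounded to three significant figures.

V₂ ≈ 0.000360 m³

Convert: T₁ = 301.0 K.
From PV = nRT: V₁ = nRT₁/P₁ = 0.0005589 m³.
Reversible adiabatic, γ = 1.67: T₂ = T₁·(P₂/P₁)^((γ−1)/γ) = 403.9 K; V₂ = V₁·(P₁/P₂)^(1/γ) = 0.0003604 m³.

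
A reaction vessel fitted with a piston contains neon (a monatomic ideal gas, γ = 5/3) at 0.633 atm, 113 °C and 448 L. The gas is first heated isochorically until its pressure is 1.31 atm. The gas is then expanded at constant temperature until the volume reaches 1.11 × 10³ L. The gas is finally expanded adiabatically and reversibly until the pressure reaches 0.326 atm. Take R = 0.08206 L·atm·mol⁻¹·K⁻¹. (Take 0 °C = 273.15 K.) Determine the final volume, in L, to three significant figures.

V₄ ≈ 1.48e+03 L

Convert: T₁ = 386.1 K.
V constant ⇒ P ∝ T: V₂ = V₁; T₂ = T₁·(P₂/P₁) = 799.1 K.
Isothermal, so P V is constant: T₃ = T₂; P₃ = P₂·(V₂/V₃) = 0.5287 atm.
Reversible adiabatic, γ = 5/3: T₄ = T₃·(P₄/P₃)^((γ−1)/γ) = 658.6 K; V₄ = V₃·(P₃/P₄)^(1/γ) = 1484 L.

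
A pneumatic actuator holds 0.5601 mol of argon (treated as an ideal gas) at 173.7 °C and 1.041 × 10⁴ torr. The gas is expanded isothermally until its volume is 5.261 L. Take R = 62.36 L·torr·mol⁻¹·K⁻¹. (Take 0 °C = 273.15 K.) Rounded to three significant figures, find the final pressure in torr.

Convert: T₁ = 446.8 K.
From PV = nRT: V₁ = nRT₁/P₁ = 1.499 L.
T constant ⇒ Boyle's law P V = const: T₂ = T₁; P₂ = P₁·(V₁/V₂) = 2967 torr.

P₂ ≈ 2.97e+03 torr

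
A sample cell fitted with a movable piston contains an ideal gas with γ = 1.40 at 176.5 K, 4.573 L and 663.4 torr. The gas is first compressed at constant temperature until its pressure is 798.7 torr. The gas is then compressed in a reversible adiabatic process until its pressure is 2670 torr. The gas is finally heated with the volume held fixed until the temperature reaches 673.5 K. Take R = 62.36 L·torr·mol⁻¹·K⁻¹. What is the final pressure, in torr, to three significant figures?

T constant ⇒ Boyle's law P V = const: T₂ = T₁; V₂ = V₁·(P₁/P₂) = 3.798 L.
Reversible adiabatic, γ = 1.40: T₃ = T₂·(P₃/P₂)^((γ−1)/γ) = 249.2 K; V₃ = V₂·(P₂/P₃)^(1/γ) = 1.604 L.
V constant ⇒ P ∝ T: V₄ = V₃; P₄ = P₃·(T₄/T₃) = 7217 torr.

P₄ ≈ 7.22e+03 torr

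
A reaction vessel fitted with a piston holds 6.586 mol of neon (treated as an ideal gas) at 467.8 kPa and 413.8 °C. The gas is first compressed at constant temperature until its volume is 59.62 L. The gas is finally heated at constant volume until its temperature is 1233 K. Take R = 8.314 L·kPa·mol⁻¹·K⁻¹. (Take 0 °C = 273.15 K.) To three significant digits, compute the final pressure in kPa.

P₃ ≈ 1.13e+03 kPa

Convert: T₁ = 687.0 K.
From PV = nRT: V₁ = nRT₁/P₁ = 80.41 L.
T constant ⇒ Boyle's law P V = const: T₂ = T₁; P₂ = P₁·(V₁/V₂) = 630.9 kPa.
V constant ⇒ P ∝ T: V₃ = V₂; P₃ = P₂·(T₃/T₂) = 1132 kPa.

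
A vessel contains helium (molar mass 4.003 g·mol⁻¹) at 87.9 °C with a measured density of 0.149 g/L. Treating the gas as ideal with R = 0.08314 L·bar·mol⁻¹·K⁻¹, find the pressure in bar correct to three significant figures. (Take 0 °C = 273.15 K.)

P ≈ 1.12 bar

ρ = PM/(RT) ⇒ P = ρRT/M = (0.149 × 0.08314 × 361.0) / 4.003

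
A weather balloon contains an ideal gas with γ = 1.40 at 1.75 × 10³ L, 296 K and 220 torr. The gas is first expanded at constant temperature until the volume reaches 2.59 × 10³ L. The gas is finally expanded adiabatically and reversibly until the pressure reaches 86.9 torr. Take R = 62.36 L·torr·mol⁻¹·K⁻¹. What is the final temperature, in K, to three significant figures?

T₃ ≈ 254 K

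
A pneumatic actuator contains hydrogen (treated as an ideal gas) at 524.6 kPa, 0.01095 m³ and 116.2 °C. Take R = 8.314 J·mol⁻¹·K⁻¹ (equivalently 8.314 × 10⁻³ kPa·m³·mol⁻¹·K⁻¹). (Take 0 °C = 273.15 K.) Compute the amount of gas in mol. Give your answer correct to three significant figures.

Convert: T = 389.35 K.
PV = nRT ⇒ n = PV/(RT) = (524.6 × 0.01095) / (8.314 × 10⁻³ × 389.35)

n ≈ 1.77 mol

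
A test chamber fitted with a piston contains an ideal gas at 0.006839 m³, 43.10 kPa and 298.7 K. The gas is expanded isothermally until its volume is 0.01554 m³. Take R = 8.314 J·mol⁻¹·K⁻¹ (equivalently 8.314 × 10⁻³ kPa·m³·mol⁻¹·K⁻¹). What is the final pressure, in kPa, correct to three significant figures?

T constant ⇒ Boyle's law P V = const: T₂ = T₁; P₂ = P₁·(V₁/V₂) = 18.97 kPa.

P₂ ≈ 19.0 kPa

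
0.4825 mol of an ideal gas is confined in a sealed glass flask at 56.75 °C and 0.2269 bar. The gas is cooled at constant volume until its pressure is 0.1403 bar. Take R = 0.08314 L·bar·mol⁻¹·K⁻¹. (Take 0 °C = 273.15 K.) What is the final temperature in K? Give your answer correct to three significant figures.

T₂ ≈ 204 K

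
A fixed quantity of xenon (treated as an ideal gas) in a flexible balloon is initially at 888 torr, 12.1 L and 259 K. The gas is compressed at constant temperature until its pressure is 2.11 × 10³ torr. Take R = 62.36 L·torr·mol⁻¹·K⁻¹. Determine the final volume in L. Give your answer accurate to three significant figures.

T constant ⇒ Boyle's law P V = const: T₂ = T₁; V₂ = V₁·(P₁/P₂) = 5.092 L.

V₂ ≈ 5.09 L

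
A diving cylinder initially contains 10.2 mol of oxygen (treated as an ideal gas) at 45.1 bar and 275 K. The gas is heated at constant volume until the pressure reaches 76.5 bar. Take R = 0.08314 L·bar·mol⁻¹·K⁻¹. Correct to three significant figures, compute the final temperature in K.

T₂ ≈ 466 K

From PV = nRT: V₁ = nRT₁/P₁ = 5.171 L.
Isochoric, so P/T is constant: V₂ = V₁; T₂ = T₁·(P₂/P₁) = 466.5 K.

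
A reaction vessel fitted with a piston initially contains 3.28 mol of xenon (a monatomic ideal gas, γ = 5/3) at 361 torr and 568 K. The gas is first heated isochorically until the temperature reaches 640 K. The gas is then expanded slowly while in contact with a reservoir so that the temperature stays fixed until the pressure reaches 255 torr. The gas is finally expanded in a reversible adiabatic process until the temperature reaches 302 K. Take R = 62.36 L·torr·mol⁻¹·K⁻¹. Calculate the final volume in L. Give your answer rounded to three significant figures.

V₄ ≈ 1.58e+03 L

From PV = nRT: V₁ = nRT₁/P₁ = 321.8 L.
V constant ⇒ P ∝ T: V₂ = V₁; P₂ = P₁·(T₂/T₁) = 406.8 torr.
T constant ⇒ Boyle's law P V = const: T₃ = T₂; V₃ = V₂·(P₂/P₃) = 513.4 L.
Reversible adiabatic, γ = 5/3: P₄ = P₃·(T₄/T₃)^(γ/(γ−1)) = 39.00 torr; V₄ = V₃·(T₃/T₄)^(1/(γ−1)) = 1584 L.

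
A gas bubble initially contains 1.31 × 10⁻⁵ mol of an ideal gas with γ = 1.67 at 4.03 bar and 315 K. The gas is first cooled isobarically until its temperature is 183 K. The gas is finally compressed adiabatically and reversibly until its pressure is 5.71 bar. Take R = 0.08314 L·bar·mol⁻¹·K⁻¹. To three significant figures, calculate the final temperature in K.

From PV = nRT: V₁ = nRT₁/P₁ = 8.513e-05 L.
P constant ⇒ V ∝ T: P₂ = P₁; V₂ = V₁·(T₂/T₁) = 4.946e-05 L.
Reversible adiabatic, γ = 1.67: T₃ = T₂·(P₃/P₂)^((γ−1)/γ) = 210.5 K; V₃ = V₂·(P₂/P₃)^(1/γ) = 4.014e-05 L.

T₃ ≈ 210 K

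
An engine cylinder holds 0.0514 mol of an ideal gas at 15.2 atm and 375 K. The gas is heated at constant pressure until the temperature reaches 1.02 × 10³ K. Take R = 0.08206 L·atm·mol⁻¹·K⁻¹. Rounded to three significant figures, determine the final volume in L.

From PV = nRT: V₁ = nRT₁/P₁ = 0.1041 L.
P constant ⇒ V ∝ T: P₂ = P₁; V₂ = V₁·(T₂/T₁) = 0.2830 L.

V₂ ≈ 0.283 L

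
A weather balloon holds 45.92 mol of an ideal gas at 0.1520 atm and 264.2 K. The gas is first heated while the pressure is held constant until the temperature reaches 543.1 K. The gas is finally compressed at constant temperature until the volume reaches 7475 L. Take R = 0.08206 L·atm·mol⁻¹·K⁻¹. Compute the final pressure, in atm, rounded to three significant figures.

P₃ ≈ 0.274 atm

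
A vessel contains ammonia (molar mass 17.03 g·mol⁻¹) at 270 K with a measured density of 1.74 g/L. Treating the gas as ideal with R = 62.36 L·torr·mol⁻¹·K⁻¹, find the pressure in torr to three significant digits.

P ≈ 1.72e+03 torr

ρ = PM/(RT) ⇒ P = ρRT/M = (1.74 × 62.36 × 270.0) / 17.03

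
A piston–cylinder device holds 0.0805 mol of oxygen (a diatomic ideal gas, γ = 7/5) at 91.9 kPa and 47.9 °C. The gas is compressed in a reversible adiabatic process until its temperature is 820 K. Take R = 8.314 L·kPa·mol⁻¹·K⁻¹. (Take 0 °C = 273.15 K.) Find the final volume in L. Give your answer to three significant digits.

V₂ ≈ 0.224 L

Convert: T₁ = 321.0 K.
From PV = nRT: V₁ = nRT₁/P₁ = 2.338 L.
Adiabatic (γ = 7/5), T V^(γ−1) and P V^γ constant: P₂ = P₁·(T₂/T₁)^(γ/(γ−1)) = 2447 kPa; V₂ = V₁·(T₁/T₂)^(1/(γ−1)) = 0.2243 L.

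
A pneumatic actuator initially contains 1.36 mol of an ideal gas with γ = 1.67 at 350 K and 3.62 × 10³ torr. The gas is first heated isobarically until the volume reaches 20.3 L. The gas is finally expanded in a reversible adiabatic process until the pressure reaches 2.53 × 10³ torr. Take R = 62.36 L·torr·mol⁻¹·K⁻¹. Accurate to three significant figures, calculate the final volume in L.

From PV = nRT: V₁ = nRT₁/P₁ = 8.200 L.
P constant ⇒ V ∝ T: P₂ = P₁; T₂ = T₁·(V₂/V₁) = 866.5 K.
Adiabatic (γ = 1.67), T V^(γ−1) and P V^γ constant: T₃ = T₂·(P₃/P₂)^((γ−1)/γ) = 750.5 K; V₃ = V₂·(P₂/P₃)^(1/γ) = 25.16 L.

V₃ ≈ 25.2 L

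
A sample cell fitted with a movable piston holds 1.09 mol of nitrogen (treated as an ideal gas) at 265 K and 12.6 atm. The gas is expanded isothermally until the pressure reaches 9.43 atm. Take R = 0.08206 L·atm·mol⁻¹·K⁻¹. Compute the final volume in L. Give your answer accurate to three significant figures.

V₂ ≈ 2.51 L

From PV = nRT: V₁ = nRT₁/P₁ = 1.881 L.
Isothermal, so P V is constant: T₂ = T₁; V₂ = V₁·(P₁/P₂) = 2.514 L.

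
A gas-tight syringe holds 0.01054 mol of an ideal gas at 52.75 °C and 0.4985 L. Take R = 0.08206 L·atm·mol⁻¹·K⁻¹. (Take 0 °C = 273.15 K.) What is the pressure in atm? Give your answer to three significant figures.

P ≈ 0.565 atm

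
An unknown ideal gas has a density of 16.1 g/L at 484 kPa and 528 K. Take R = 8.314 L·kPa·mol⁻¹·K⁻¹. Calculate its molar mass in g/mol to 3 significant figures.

ρ = PM/(RT) ⇒ M = ρRT/P = (16.1 × 8.314 × 528.0) / 484

M ≈ 146 g/mol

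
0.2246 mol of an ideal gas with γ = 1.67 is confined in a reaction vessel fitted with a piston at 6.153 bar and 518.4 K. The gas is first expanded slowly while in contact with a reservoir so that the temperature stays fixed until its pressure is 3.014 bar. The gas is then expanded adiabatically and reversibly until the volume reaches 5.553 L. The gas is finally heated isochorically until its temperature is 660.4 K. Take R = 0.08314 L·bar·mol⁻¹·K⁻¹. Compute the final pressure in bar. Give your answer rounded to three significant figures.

From PV = nRT: V₁ = nRT₁/P₁ = 1.573 L.
Isothermal, so P V is constant: T₂ = T₁; V₂ = V₁·(P₁/P₂) = 3.212 L.
Reversible adiabatic, γ = 1.67: T₃ = T₂·(V₂/V₃)^(γ−1) = 359.2 K; P₃ = P₂·(V₂/V₃)^γ = 1.208 bar.
Isochoric, so P/T is constant: V₄ = V₃; P₄ = P₃·(T₄/T₃) = 2.221 bar.

P₄ ≈ 2.22 bar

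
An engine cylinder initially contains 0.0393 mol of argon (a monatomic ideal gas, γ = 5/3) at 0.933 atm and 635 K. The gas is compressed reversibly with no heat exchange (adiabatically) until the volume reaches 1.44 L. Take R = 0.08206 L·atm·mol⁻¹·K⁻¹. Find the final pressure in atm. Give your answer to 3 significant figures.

From PV = nRT: V₁ = nRT₁/P₁ = 2.195 L.
Reversible adiabatic, γ = 5/3: T₂ = T₁·(V₁/V₂)^(γ−1) = 841.0 K; P₂ = P₁·(V₁/V₂)^γ = 1.884 atm.

P₂ ≈ 1.88 atm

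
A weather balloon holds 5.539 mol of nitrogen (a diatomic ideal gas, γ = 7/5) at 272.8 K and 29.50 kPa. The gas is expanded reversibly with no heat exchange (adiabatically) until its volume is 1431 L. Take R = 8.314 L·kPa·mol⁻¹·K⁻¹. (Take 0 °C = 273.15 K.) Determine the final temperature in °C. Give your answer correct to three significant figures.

T₂ ≈ -105 °C

From PV = nRT: V₁ = nRT₁/P₁ = 425.9 L.
Reversible adiabatic, γ = 7/5: T₂ = T₁·(V₁/V₂)^(γ−1) = 168.0 K; P₂ = P₁·(V₁/V₂)^γ = 5.406 kPa.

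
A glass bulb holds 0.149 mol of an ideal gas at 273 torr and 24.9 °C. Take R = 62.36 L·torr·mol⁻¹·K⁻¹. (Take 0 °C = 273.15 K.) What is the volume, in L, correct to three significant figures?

V ≈ 10.1 L

Convert: T = 298.05 K.
PV = nRT ⇒ V = nRT/P = (0.149 × 62.36 × 298.05) / 273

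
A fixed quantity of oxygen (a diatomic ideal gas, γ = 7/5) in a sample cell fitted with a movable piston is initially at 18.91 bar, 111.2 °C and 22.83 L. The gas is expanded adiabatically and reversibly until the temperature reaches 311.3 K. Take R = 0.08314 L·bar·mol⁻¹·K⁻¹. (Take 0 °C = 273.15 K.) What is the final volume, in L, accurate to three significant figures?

V₂ ≈ 38.7 L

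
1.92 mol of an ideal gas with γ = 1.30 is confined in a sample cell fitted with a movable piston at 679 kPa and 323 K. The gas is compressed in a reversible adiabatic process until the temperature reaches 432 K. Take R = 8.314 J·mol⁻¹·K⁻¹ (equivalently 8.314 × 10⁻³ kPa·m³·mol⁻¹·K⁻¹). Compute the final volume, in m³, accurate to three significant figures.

V₂ ≈ 0.00288 m³

From PV = nRT: V₁ = nRT₁/P₁ = 0.007594 m³.
Reversible adiabatic, γ = 1.30: P₂ = P₁·(T₂/T₁)^(γ/(γ−1)) = 2394 kPa; V₂ = V₁·(T₁/T₂)^(1/(γ−1)) = 0.002881 m³.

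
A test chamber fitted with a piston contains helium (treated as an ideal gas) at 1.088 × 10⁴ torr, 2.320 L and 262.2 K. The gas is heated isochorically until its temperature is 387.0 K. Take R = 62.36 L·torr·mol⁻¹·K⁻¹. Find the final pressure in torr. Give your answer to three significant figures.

P₂ ≈ 1.61e+04 torr

V constant ⇒ P ∝ T: V₂ = V₁; P₂ = P₁·(T₂/T₁) = 1.606e+04 torr.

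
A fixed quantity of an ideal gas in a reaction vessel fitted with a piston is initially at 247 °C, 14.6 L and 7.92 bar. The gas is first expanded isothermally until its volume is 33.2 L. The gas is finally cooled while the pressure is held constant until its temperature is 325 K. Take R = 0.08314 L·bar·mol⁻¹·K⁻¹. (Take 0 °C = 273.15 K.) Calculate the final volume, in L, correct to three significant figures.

V₃ ≈ 20.7 L

Convert: T₁ = 520.1 K.
T constant ⇒ Boyle's law P V = const: T₂ = T₁; P₂ = P₁·(V₁/V₂) = 3.483 bar.
Isobaric, so V/T is constant: P₃ = P₂; V₃ = V₂·(T₃/T₂) = 20.74 L.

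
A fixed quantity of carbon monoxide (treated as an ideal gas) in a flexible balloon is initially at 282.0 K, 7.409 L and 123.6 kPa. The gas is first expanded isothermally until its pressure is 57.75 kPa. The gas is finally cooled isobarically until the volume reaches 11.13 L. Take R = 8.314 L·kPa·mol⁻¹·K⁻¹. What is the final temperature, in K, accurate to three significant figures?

T constant ⇒ Boyle's law P V = const: T₂ = T₁; V₂ = V₁·(P₁/P₂) = 15.86 L.
Isobaric, so V/T is constant: P₃ = P₂; T₃ = T₂·(V₃/V₂) = 197.9 K.

T₃ ≈ 198 K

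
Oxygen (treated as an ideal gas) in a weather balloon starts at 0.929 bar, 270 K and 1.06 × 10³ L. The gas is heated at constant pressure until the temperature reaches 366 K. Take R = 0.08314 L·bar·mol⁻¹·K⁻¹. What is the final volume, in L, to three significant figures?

Isobaric, so V/T is constant: P₂ = P₁; V₂ = V₁·(T₂/T₁) = 1437 L.

V₂ ≈ 1.44e+03 L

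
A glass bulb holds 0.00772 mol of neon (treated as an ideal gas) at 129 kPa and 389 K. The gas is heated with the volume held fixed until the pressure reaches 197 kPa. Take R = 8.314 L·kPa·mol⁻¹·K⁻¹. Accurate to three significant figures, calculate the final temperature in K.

T₂ ≈ 594 K

From PV = nRT: V₁ = nRT₁/P₁ = 0.1935 L.
V constant ⇒ P ∝ T: V₂ = V₁; T₂ = T₁·(P₂/P₁) = 594.1 K.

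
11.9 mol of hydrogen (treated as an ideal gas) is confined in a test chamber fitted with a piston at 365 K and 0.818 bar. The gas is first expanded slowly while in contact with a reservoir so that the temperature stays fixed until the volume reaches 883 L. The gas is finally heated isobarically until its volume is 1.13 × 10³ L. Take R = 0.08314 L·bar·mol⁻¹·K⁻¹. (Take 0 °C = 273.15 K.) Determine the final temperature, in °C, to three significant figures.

From PV = nRT: V₁ = nRT₁/P₁ = 441.5 L.
T constant ⇒ Boyle's law P V = const: T₂ = T₁; P₂ = P₁·(V₁/V₂) = 0.4090 bar.
P constant ⇒ V ∝ T: P₃ = P₂; T₃ = T₂·(V₃/V₂) = 467.1 K.

T₃ ≈ 194 °C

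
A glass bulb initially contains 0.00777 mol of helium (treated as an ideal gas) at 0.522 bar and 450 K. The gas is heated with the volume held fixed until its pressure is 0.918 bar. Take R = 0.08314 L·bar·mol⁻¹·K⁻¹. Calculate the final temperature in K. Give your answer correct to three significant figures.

T₂ ≈ 791 K

From PV = nRT: V₁ = nRT₁/P₁ = 0.5569 L.
Isochoric, so P/T is constant: V₂ = V₁; T₂ = T₁·(P₂/P₁) = 791.4 K.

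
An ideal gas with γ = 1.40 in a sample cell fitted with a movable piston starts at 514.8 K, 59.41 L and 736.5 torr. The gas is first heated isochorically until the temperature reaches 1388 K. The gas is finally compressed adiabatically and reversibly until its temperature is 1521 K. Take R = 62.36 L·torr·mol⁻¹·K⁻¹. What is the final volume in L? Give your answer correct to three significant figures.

V₃ ≈ 47.3 L

Isochoric, so P/T is constant: V₂ = V₁; P₂ = P₁·(T₂/T₁) = 1986 torr.
Reversible adiabatic, γ = 1.40: P₃ = P₂·(T₃/T₂)^(γ/(γ−1)) = 2735 torr; V₃ = V₂·(T₂/T₃)^(1/(γ−1)) = 47.26 L.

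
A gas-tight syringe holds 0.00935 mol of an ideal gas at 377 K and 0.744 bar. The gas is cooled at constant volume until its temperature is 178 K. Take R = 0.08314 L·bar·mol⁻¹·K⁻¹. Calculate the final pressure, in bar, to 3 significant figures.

From PV = nRT: V₁ = nRT₁/P₁ = 0.3939 L.
V constant ⇒ P ∝ T: V₂ = V₁; P₂ = P₁·(T₂/T₁) = 0.3513 bar.

P₂ ≈ 0.351 bar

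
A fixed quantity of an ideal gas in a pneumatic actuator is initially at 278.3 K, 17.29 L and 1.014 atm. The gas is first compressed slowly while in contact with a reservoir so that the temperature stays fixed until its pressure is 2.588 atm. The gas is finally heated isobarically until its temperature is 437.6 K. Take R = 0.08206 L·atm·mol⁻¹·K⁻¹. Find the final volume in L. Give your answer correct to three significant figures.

V₃ ≈ 10.7 L

T constant ⇒ Boyle's law P V = const: T₂ = T₁; V₂ = V₁·(P₁/P₂) = 6.774 L.
P constant ⇒ V ∝ T: P₃ = P₂; V₃ = V₂·(T₃/T₂) = 10.65 L.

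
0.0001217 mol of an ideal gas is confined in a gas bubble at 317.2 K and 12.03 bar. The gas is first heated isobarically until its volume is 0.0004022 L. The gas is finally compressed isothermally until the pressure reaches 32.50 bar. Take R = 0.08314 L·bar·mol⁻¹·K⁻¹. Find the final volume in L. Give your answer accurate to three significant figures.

From PV = nRT: V₁ = nRT₁/P₁ = 0.0002668 L.
Isobaric, so V/T is constant: P₂ = P₁; T₂ = T₁·(V₂/V₁) = 478.2 K.
T constant ⇒ Boyle's law P V = const: T₃ = T₂; V₃ = V₂·(P₂/P₃) = 0.0001489 L.

V₃ ≈ 0.000149 L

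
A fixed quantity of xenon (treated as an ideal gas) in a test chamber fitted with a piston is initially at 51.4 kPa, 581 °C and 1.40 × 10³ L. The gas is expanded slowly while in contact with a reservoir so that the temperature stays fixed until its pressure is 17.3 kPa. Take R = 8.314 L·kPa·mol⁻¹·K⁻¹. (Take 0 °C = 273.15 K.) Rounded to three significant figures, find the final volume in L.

V₂ ≈ 4.16e+03 L

Convert: T₁ = 854.1 K.
Isothermal, so P V is constant: T₂ = T₁; V₂ = V₁·(P₁/P₂) = 4160 L.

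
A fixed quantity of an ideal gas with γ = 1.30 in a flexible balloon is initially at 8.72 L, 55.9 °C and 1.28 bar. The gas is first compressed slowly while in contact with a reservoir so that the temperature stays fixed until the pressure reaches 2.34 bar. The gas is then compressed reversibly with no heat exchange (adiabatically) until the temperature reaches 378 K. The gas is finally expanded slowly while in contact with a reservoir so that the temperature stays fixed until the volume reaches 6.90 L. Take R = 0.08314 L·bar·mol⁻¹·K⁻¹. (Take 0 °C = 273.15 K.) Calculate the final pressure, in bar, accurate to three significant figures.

P₄ ≈ 1.86 bar

Convert: T₁ = 329.0 K.
Isothermal, so P V is constant: T₂ = T₁; V₂ = V₁·(P₁/P₂) = 4.770 L.
Adiabatic (γ = 1.30), T V^(γ−1) and P V^γ constant: P₃ = P₂·(T₃/T₂)^(γ/(γ−1)) = 4.268 bar; V₃ = V₂·(T₂/T₃)^(1/(γ−1)) = 3.004 L.
T constant ⇒ Boyle's law P V = const: T₄ = T₃; P₄ = P₃·(V₃/V₄) = 1.858 bar.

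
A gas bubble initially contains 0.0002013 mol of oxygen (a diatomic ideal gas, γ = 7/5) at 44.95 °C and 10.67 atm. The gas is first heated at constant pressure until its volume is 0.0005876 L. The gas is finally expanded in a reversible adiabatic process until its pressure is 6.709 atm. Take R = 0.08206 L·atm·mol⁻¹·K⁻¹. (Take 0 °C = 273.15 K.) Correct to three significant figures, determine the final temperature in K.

Convert: T₁ = 318.1 K.
From PV = nRT: V₁ = nRT₁/P₁ = 0.0004925 L.
P constant ⇒ V ∝ T: P₂ = P₁; T₂ = T₁·(V₂/V₁) = 379.6 K.
Reversible adiabatic, γ = 7/5: T₃ = T₂·(P₃/P₂)^((γ−1)/γ) = 332.4 K; V₃ = V₂·(P₂/P₃)^(1/γ) = 0.0008185 L.

T₃ ≈ 332 K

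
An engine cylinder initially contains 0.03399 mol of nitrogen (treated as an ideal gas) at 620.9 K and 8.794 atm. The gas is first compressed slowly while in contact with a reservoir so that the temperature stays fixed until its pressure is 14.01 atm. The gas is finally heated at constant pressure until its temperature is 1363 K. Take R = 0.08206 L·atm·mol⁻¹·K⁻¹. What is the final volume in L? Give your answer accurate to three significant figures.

V₃ ≈ 0.271 L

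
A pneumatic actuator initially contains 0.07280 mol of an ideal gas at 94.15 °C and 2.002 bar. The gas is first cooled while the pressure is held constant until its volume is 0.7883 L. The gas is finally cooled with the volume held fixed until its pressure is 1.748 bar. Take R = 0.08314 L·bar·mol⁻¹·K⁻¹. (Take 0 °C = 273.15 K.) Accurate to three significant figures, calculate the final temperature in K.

T₃ ≈ 228 K

Convert: T₁ = 367.3 K.
From PV = nRT: V₁ = nRT₁/P₁ = 1.110 L.
Isobaric, so V/T is constant: P₂ = P₁; T₂ = T₁·(V₂/V₁) = 260.7 K.
V constant ⇒ P ∝ T: V₃ = V₂; T₃ = T₂·(P₃/P₂) = 227.7 K.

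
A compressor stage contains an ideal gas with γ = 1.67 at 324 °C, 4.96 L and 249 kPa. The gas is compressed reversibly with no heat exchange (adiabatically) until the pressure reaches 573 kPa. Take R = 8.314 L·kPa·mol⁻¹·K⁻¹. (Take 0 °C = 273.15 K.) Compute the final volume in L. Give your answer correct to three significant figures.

Convert: T₁ = 597.1 K.
Reversible adiabatic, γ = 1.67: T₂ = T₁·(P₂/P₁)^((γ−1)/γ) = 834.3 K; V₂ = V₁·(P₁/P₂)^(1/γ) = 3.011 L.

V₂ ≈ 3.01 L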